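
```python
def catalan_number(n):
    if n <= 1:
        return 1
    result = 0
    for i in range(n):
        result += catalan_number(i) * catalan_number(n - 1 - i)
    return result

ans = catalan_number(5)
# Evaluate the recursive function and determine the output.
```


catalan_number(5)
= sum of catalan_number(i) * catalan_number(5-1-i) for i in 0..4
First compute sub-values bottom-up:
  catalan_number(0) = 1, catalan_number(1) = 1
  catalan_number(2) = 1*1 + 1*1 = 2
  catalan_number(3) = 1*2 + 1*1 + 2*1 = 5
  catalan_number(4) = 1*5 + 1*2 + 2*1 + 5*1 = 14
Now catalan_number(5):
  catalan_number(0)*catalan_number(4) = 1*14 = 14
  catalan_number(1)*catalan_number(3) = 1*5 = 5
  catalan_number(2)*catalan_number(2) = 2*2 = 4
  catalan_number(3)*catalan_number(1) = 5*1 = 5
  catalan_number(4)*catalan_number(0) = 14*1 = 14
= 14 + 5 + 4 + 5 + 14
= 42


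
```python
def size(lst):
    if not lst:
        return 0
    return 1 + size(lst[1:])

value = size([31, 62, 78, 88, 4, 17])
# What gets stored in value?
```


size([31, 62, 78, 88, 4, 17])
= 1 + size([62, 78, 88, 4, 17])
= 1 + 1 + size([78, 88, 4, 17])
= 1 + 1 + 1 + size([88, 4, 17])
= 1 + 1 + 1 + 1 + size([4, 17])
= 1 + 1 + 1 + 1 + 1 + size([17])
= 1 + 1 + 1 + 1 + 1 + 1 + size([])
= 1 + 1 + 1 + 1 + 1 + 1 + 0
= 6


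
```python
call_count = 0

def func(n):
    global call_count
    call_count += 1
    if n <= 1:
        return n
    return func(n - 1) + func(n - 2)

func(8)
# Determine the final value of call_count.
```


func(8) calls func(7) and func(6); each non-base call branches into two more.
Let C(k) = total number of calls made by func(k), including the call to func(k) itself.
Base cases: C(0) = 1, C(1) = 1
Recurrence: C(k) = 1 + C(k-1) + C(k-2)
  C(2) = 1 + C(1) + C(0) = 1 + 1 + 1 = 3
  C(3) = 1 + C(2) + C(1) = 1 + 3 + 1 = 5
  C(4) = 1 + C(3) + C(2) = 1 + 5 + 3 = 9
  C(5) = 1 + C(4) + C(3) = 1 + 9 + 5 = 15
  C(6) = 1 + C(5) + C(4) = 1 + 15 + 9 = 25
  C(7) = 1 + C(6) + C(5) = 1 + 25 + 15 = 41
  C(8) = 1 + C(7) + C(6) = 1 + 41 + 25 = 67
Total calls = C(8) = 67


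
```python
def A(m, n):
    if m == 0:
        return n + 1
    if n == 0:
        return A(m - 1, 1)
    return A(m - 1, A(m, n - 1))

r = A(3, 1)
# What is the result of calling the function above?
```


A(3, 1)
= A(2, A(3, 0))
First compute A(3, 0) = 5
= A(2, 5)
= 13


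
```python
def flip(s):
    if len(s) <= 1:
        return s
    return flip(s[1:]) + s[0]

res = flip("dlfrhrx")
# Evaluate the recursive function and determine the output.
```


flip("dlfrhrx")
= flip("lfrhrx") + "d"
= flip("frhrx") + "l" + "d"
= flip("rhrx") + "f" + "l" + "d"
= flip("hrx") + "r" + "f" + "l" + "d"
= flip("rx") + "h" + "r" + "f" + "l" + "d"
= flip("x") + "r" + "h" + "r" + "f" + "l" + "d"
= "x" + "r" + "h" + "r" + "f" + "l" + "d"
= "xrhrfld"


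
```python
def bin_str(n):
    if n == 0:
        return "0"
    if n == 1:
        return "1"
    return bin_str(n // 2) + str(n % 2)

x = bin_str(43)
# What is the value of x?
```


bin_str(43)
= bin_str(21) + "1"
= bin_str(10) + "1" + "1"
= bin_str(5) + "0" + "1" + "1"
= bin_str(2) + "1" + "0" + "1" + "1"
= bin_str(1) + "0" + "1" + "0" + "1" + "1"
= "1" + "0" + "1" + "0" + "1" + "1"
= "101011"


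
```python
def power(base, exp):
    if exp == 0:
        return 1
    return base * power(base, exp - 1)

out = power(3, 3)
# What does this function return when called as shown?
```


power(3, 3)
= 3 * power(3, 2)
= 3 * 3 * power(3, 1)
= 3 * 3 * 3 * power(3, 0)
= 3 * 3 * 3 * 1
= 27


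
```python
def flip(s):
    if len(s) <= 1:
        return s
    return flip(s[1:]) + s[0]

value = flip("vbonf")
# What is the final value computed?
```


flip("vbonf")
= flip("bonf") + "v"
= flip("onf") + "b" + "v"
= flip("nf") + "o" + "b" + "v"
= flip("f") + "n" + "o" + "b" + "v"
= "f" + "n" + "o" + "b" + "v"
= "fnobv"


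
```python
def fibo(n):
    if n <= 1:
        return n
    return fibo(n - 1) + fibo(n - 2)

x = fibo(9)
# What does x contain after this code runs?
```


fibo(9)
= fibo(8) + fibo(7)
= (fibo(7) + fibo(6)) + fibo(7)
Computing bottom-up: fibo(0)=0, fibo(1)=1, fibo(2)=1, fibo(3)=2, fibo(4)=3, fibo(5)=5, fibo(6)=8, fibo(7)=13, fibo(8)=21, fibo(9)=34
= 34


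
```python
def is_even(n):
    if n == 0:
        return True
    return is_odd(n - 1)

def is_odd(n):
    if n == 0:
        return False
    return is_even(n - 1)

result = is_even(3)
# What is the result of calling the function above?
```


is_even(3)
= is_odd(2)
= is_even(1)
= is_odd(0)
n == 0: return False
= False


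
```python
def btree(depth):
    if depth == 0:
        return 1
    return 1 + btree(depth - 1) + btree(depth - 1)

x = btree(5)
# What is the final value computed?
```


btree(5)
= 1 + btree(4) + btree(4)
= 1 + 2 * btree(4)
btree(k) = 2^(k+1) - 1
btree(0) = 1
btree(1) = 3
btree(2) = 7
btree(3) = 15
btree(4) = 31
btree(5) = 2^6 - 1 = 63


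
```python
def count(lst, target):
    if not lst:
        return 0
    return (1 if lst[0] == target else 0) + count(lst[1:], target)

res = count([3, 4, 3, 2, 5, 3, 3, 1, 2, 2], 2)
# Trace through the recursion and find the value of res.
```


count([3, 4, 3, 2, 5, 3, 3, 1, 2, 2], 2)
lst[0]=3 != 2: 0 + count([4, 3, 2, 5, 3, 3, 1, 2, 2], 2)
lst[0]=4 != 2: 0 + count([3, 2, 5, 3, 3, 1, 2, 2], 2)
lst[0]=3 != 2: 0 + count([2, 5, 3, 3, 1, 2, 2], 2)
lst[0]=2 == 2: 1 + count([5, 3, 3, 1, 2, 2], 2)
lst[0]=5 != 2: 0 + count([3, 3, 1, 2, 2], 2)
lst[0]=3 != 2: 0 + count([3, 1, 2, 2], 2)
lst[0]=3 != 2: 0 + count([1, 2, 2], 2)
lst[0]=1 != 2: 0 + count([2, 2], 2)
lst[0]=2 == 2: 1 + count([2], 2)
lst[0]=2 == 2: 1 + count([], 2)
= 3


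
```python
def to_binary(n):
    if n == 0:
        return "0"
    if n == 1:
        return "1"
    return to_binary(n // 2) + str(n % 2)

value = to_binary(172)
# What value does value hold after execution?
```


to_binary(172)
= to_binary(86) + "0"
= to_binary(43) + "0" + "0"
= to_binary(21) + "1" + "0" + "0"
= to_binary(10) + "1" + "1" + "0" + "0"
= to_binary(5) + "0" + "1" + "1" + "0" + "0"
= to_binary(2) + "1" + "0" + "1" + "1" + "0" + "0"
= to_binary(1) + "0" + "1" + "0" + "1" + "1" + "0" + "0"
= "1" + "0" + "1" + "0" + "1" + "1" + "0" + "0"
= "10101100"


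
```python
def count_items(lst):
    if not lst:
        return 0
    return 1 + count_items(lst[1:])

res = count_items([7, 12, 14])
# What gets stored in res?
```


count_items([7, 12, 14])
= 1 + count_items([12, 14])
= 1 + 1 + count_items([14])
= 1 + 1 + 1 + count_items([])
= 1 + 1 + 1 + 0
= 3


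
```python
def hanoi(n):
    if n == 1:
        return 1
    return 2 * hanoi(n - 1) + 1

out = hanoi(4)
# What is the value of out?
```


hanoi(4)
= 2 * hanoi(3) + 1
= 2 * (2 * hanoi(2) + 1) + 1
= 2 * (2 * (2 * hanoi(1) + 1) + 1) + 1
Now compute bottom-up:
hanoi(1) = 1
hanoi(2) = 2 * 1 + 1 = 3
hanoi(3) = 2 * 3 + 1 = 7
hanoi(4) = 2 * 7 + 1 = 15
= 15


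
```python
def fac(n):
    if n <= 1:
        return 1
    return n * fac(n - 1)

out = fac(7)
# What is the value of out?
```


fac(7)
= 7 * fac(6)
= 7 * 6 * fac(5)
= 7 * 6 * 5 * fac(4)
= 7 * 6 * 5 * 4 * fac(3)
= 7 * 6 * 5 * 4 * 3 * fac(2)
= 7 * 6 * 5 * 4 * 3 * 2 * fac(1)
= 7 * 6 * 5 * 4 * 3 * 2 * 1
= 5040


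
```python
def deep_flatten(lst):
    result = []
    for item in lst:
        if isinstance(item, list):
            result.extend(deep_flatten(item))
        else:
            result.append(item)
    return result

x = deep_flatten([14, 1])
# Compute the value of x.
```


deep_flatten([14, 1])
Processing each element:
  14 is not a list -> append 14
  1 is not a list -> append 1
= [14, 1]


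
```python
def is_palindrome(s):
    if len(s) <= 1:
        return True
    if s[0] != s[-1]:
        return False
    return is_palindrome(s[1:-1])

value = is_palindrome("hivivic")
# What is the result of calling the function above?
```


is_palindrome("hivivic")
"hivivic": s[0]='h' != s[-1]='c' -> False
= False


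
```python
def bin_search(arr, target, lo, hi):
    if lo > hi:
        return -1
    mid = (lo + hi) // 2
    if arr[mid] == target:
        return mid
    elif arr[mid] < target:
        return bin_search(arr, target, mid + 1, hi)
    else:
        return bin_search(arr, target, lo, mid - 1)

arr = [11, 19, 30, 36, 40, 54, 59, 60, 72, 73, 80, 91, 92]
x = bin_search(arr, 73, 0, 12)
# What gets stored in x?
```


bin_search(arr, 73, 0, 12)
lo=0, hi=12, mid=6, arr[mid]=59
59 < 73, search right half
lo=7, hi=12, mid=9, arr[mid]=73
arr[9] == 73, found at index 9
= 9


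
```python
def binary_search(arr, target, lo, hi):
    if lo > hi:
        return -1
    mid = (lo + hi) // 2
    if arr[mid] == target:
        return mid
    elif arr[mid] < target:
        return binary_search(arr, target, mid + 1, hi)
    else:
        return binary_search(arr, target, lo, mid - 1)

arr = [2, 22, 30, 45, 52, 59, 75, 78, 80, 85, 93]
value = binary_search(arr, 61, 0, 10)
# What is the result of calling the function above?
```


binary_search(arr, 61, 0, 10)
lo=0, hi=10, mid=5, arr[mid]=59
59 < 61, search right half
lo=6, hi=10, mid=8, arr[mid]=80
80 > 61, search left half
lo=6, hi=7, mid=6, arr[mid]=75
75 > 61, search left half
lo > hi, target not found, return -1
= -1


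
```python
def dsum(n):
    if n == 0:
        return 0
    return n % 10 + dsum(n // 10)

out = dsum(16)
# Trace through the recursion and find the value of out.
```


dsum(16)
= 6 + dsum(1)
= 6 + 1 + dsum(0)
= 6 + 1 + 0
= 7


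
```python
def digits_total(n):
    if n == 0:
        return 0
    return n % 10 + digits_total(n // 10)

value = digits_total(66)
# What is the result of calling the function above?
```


digits_total(66)
= 6 + digits_total(6)
= 6 + 6 + digits_total(0)
= 6 + 6 + 0
= 12


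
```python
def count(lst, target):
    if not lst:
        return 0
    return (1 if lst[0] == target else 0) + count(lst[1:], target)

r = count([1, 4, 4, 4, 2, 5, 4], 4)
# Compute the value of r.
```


count([1, 4, 4, 4, 2, 5, 4], 4)
lst[0]=1 != 4: 0 + count([4, 4, 4, 2, 5, 4], 4)
lst[0]=4 == 4: 1 + count([4, 4, 2, 5, 4], 4)
lst[0]=4 == 4: 1 + count([4, 2, 5, 4], 4)
lst[0]=4 == 4: 1 + count([2, 5, 4], 4)
lst[0]=2 != 4: 0 + count([5, 4], 4)
lst[0]=5 != 4: 0 + count([4], 4)
lst[0]=4 == 4: 1 + count([], 4)
= 4


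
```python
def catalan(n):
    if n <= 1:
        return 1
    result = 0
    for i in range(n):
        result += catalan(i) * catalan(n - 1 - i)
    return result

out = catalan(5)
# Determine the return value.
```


catalan(5)
= sum of catalan(i) * catalan(5-1-i) for i in 0..4
First compute sub-values bottom-up:
  catalan(0) = 1, catalan(1) = 1
  catalan(2) = 1*1 + 1*1 = 2
  catalan(3) = 1*2 + 1*1 + 2*1 = 5
  catalan(4) = 1*5 + 1*2 + 2*1 + 5*1 = 14
Now catalan(5):
  catalan(0)*catalan(4) = 1*14 = 14
  catalan(1)*catalan(3) = 1*5 = 5
  catalan(2)*catalan(2) = 2*2 = 4
  catalan(3)*catalan(1) = 5*1 = 5
  catalan(4)*catalan(0) = 14*1 = 14
= 14 + 5 + 4 + 5 + 14
= 42


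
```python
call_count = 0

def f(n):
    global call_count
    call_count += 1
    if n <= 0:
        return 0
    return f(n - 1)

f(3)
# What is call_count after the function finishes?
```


f(3) calls f(2) calls ... calls f(0)
Total calls: 3 + 1 (for base case) = 4


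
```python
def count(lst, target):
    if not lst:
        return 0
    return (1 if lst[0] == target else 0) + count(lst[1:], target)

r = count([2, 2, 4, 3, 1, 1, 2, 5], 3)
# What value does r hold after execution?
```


count([2, 2, 4, 3, 1, 1, 2, 5], 3)
lst[0]=2 != 3: 0 + count([2, 4, 3, 1, 1, 2, 5], 3)
lst[0]=2 != 3: 0 + count([4, 3, 1, 1, 2, 5], 3)
lst[0]=4 != 3: 0 + count([3, 1, 1, 2, 5], 3)
lst[0]=3 == 3: 1 + count([1, 1, 2, 5], 3)
lst[0]=1 != 3: 0 + count([1, 2, 5], 3)
lst[0]=1 != 3: 0 + count([2, 5], 3)
lst[0]=2 != 3: 0 + count([5], 3)
lst[0]=5 != 3: 0 + count([], 3)
= 1


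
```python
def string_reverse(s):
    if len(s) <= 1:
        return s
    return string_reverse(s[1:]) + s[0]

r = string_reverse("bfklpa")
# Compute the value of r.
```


string_reverse("bfklpa")
= string_reverse("fklpa") + "b"
= string_reverse("klpa") + "f" + "b"
= string_reverse("lpa") + "k" + "f" + "b"
= string_reverse("pa") + "l" + "k" + "f" + "b"
= string_reverse("a") + "p" + "l" + "k" + "f" + "b"
= "a" + "p" + "l" + "k" + "f" + "b"
= "aplkfb"


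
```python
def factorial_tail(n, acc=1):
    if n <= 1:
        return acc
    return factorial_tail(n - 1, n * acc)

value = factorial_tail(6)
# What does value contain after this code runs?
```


factorial_tail(6, 1)
= factorial_tail(5, 6 * 1) = factorial_tail(5, 6)
= factorial_tail(4, 5 * 6) = factorial_tail(4, 30)
= factorial_tail(3, 4 * 30) = factorial_tail(3, 120)
= factorial_tail(2, 3 * 120) = factorial_tail(2, 360)
= factorial_tail(1, 2 * 360) = factorial_tail(1, 720)
n <= 1, return acc = 720


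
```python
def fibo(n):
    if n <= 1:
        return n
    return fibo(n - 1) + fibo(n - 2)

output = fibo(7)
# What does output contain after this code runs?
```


fibo(7)
= fibo(6) + fibo(5)
= (fibo(5) + fibo(4)) + fibo(5)
Computing bottom-up: fibo(0)=0, fibo(1)=1, fibo(2)=1, fibo(3)=2, fibo(4)=3, fibo(5)=5, fibo(6)=8, fibo(7)=13
= 13


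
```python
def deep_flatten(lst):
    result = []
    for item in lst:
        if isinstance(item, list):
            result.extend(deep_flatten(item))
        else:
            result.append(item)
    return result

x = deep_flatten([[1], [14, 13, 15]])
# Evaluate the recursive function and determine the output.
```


deep_flatten([[1], [14, 13, 15]])
Processing each element:
  [1] is a list -> deep_flatten recursively -> [1]
  [14, 13, 15] is a list -> deep_flatten recursively -> [14, 13, 15]
= [1, 14, 13, 15]


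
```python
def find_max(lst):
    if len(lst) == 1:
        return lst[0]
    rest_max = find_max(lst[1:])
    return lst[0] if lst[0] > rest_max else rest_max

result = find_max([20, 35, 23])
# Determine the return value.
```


find_max([20, 35, 23])
= compare 20 with find_max([35, 23])
= compare 35 with find_max([23])
Base: find_max([23]) = 23
compare 35 with 23: max = 35
compare 20 with 35: max = 35
= 35


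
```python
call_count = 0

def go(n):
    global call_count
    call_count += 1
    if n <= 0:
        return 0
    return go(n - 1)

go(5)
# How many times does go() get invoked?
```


go(5) calls go(4) calls ... calls go(0)
Total calls: 5 + 1 (for base case) = 6


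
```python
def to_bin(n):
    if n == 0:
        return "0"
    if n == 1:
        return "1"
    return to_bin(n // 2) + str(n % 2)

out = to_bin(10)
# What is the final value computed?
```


to_bin(10)
= to_bin(5) + "0"
= to_bin(2) + "1" + "0"
= to_bin(1) + "0" + "1" + "0"
= "1" + "0" + "1" + "0"
= "1010"


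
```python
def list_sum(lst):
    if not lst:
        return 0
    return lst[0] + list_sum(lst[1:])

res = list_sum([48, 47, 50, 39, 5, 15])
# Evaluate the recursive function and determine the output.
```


list_sum([48, 47, 50, 39, 5, 15])
= 48 + list_sum([47, 50, 39, 5, 15])
= 48 + 47 + list_sum([50, 39, 5, 15])
= 48 + 47 + 50 + list_sum([39, 5, 15])
= 48 + 47 + 50 + 39 + list_sum([5, 15])
= 48 + 47 + 50 + 39 + 5 + list_sum([15])
= 48 + 47 + 50 + 39 + 5 + 15 + list_sum([])
= 48 + 47 + 50 + 39 + 5 + 15 + 0
= 204


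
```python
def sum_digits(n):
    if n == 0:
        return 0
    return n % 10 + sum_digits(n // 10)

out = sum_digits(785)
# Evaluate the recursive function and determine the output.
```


sum_digits(785)
= 5 + sum_digits(78)
= 5 + 8 + sum_digits(7)
= 5 + 8 + 7 + sum_digits(0)
= 5 + 8 + 7 + 0
= 20


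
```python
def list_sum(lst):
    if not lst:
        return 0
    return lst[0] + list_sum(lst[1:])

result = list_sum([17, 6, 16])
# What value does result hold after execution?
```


list_sum([17, 6, 16])
= 17 + list_sum([6, 16])
= 17 + 6 + list_sum([16])
= 17 + 6 + 16 + list_sum([])
= 17 + 6 + 16 + 0
= 39


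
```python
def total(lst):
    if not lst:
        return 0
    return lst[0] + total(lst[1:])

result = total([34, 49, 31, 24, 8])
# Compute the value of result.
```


total([34, 49, 31, 24, 8])
= 34 + total([49, 31, 24, 8])
= 34 + 49 + total([31, 24, 8])
= 34 + 49 + 31 + total([24, 8])
= 34 + 49 + 31 + 24 + total([8])
= 34 + 49 + 31 + 24 + 8 + total([])
= 34 + 49 + 31 + 24 + 8 + 0
= 146


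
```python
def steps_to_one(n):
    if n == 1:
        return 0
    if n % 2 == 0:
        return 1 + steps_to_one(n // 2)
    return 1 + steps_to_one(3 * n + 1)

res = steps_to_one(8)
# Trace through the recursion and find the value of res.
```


steps_to_one(8)
8 is even -> steps_to_one(4)
4 is even -> steps_to_one(2)
2 is even -> steps_to_one(1)
Reached 1 after 3 steps
= 3


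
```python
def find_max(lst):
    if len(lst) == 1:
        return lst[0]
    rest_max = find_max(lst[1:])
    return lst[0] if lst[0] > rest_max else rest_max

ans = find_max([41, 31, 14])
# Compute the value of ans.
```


find_max([41, 31, 14])
= compare 41 with find_max([31, 14])
= compare 31 with find_max([14])
Base: find_max([14]) = 14
compare 31 with 14: max = 31
compare 41 with 31: max = 41
= 41


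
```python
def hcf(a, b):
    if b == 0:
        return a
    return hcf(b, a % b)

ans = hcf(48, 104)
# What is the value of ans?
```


hcf(48, 104)
= hcf(104, 48 % 104) = hcf(104, 48)
= hcf(48, 104 % 48) = hcf(48, 8)
= hcf(8, 48 % 8) = hcf(8, 0)
b == 0, return a = 8


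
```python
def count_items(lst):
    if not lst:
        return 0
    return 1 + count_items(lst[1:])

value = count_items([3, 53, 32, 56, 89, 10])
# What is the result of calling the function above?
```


count_items([3, 53, 32, 56, 89, 10])
= 1 + count_items([53, 32, 56, 89, 10])
= 1 + 1 + count_items([32, 56, 89, 10])
= 1 + 1 + 1 + count_items([56, 89, 10])
= 1 + 1 + 1 + 1 + count_items([89, 10])
= 1 + 1 + 1 + 1 + 1 + count_items([10])
= 1 + 1 + 1 + 1 + 1 + 1 + count_items([])
= 1 + 1 + 1 + 1 + 1 + 1 + 0
= 6


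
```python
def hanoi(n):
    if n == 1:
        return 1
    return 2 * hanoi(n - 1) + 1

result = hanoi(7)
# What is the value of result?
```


hanoi(7)
= 2 * hanoi(6) + 1
= 2 * (2 * hanoi(5) + 1) + 1
= 2 * (2 * (2 * hanoi(4) + 1) + 1) + 1
= 2 * (2 * (2 * (2 * hanoi(3) + 1) + 1) + 1) + 1
= 2 * (2 * (2 * (2 * (2 * hanoi(2) + 1) + 1) + 1) + 1) + 1
= 2 * (2 * (2 * (2 * (2 * (2 * hanoi(1) + 1) + 1) + 1) + 1) + 1) + 1
Now compute bottom-up:
hanoi(1) = 1
hanoi(2) = 2 * 1 + 1 = 3
hanoi(3) = 2 * 3 + 1 = 7
hanoi(4) = 2 * 7 + 1 = 15
hanoi(5) = 2 * 15 + 1 = 31
hanoi(6) = 2 * 31 + 1 = 63
hanoi(7) = 2 * 63 + 1 = 127
= 127


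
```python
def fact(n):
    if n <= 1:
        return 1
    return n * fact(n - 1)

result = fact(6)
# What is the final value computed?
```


fact(6)
= 6 * fact(5)
= 6 * 5 * fact(4)
= 6 * 5 * 4 * fact(3)
= 6 * 5 * 4 * 3 * fact(2)
= 6 * 5 * 4 * 3 * 2 * fact(1)
= 6 * 5 * 4 * 3 * 2 * 1
= 720


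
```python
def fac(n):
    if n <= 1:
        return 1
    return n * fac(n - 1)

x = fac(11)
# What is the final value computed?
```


fac(11)
= 11 * fac(10)
= 11 * 10 * fac(9)
= 11 * 10 * 9 * fac(8)
= 11 * 10 * 9 * 8 * fac(7)
= 11 * 10 * 9 * 8 * 7 * fac(6)
= 11 * 10 * 9 * 8 * 7 * 6 * fac(5)
= 11 * 10 * 9 * 8 * 7 * 6 * 5 * fac(4)
= 11 * 10 * 9 * 8 * 7 * 6 * 5 * 4 * fac(3)
= 11 * 10 * 9 * 8 * 7 * 6 * 5 * 4 * 3 * fac(2)
= 11 * 10 * 9 * 8 * 7 * 6 * 5 * 4 * 3 * 2 * fac(1)
= 11 * 10 * 9 * 8 * 7 * 6 * 5 * 4 * 3 * 2 * 1
= 39916800


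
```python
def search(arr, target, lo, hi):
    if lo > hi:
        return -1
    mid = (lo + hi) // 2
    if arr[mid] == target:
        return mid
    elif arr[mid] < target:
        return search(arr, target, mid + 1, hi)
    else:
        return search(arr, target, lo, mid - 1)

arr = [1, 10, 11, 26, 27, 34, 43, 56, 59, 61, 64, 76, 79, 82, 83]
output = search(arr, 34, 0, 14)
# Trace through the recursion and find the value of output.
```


search(arr, 34, 0, 14)
lo=0, hi=14, mid=7, arr[mid]=56
56 > 34, search left half
lo=0, hi=6, mid=3, arr[mid]=26
26 < 34, search right half
lo=4, hi=6, mid=5, arr[mid]=34
arr[5] == 34, found at index 5
= 5


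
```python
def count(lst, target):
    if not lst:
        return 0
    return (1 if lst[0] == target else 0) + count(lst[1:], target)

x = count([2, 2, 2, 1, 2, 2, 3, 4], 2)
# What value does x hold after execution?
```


count([2, 2, 2, 1, 2, 2, 3, 4], 2)
lst[0]=2 == 2: 1 + count([2, 2, 1, 2, 2, 3, 4], 2)
lst[0]=2 == 2: 1 + count([2, 1, 2, 2, 3, 4], 2)
lst[0]=2 == 2: 1 + count([1, 2, 2, 3, 4], 2)
lst[0]=1 != 2: 0 + count([2, 2, 3, 4], 2)
lst[0]=2 == 2: 1 + count([2, 3, 4], 2)
lst[0]=2 == 2: 1 + count([3, 4], 2)
lst[0]=3 != 2: 0 + count([4], 2)
lst[0]=4 != 2: 0 + count([], 2)
= 5


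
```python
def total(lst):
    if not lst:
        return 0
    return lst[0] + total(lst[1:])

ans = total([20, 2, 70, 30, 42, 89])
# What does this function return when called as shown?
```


total([20, 2, 70, 30, 42, 89])
= 20 + total([2, 70, 30, 42, 89])
= 20 + 2 + total([70, 30, 42, 89])
= 20 + 2 + 70 + total([30, 42, 89])
= 20 + 2 + 70 + 30 + total([42, 89])
= 20 + 2 + 70 + 30 + 42 + total([89])
= 20 + 2 + 70 + 30 + 42 + 89 + total([])
= 20 + 2 + 70 + 30 + 42 + 89 + 0
= 253


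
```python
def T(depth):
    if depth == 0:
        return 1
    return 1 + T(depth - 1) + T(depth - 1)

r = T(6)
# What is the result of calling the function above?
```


T(6)
= 1 + T(5) + T(5)
= 1 + 2 * T(5)
T(k) = 2^(k+1) - 1
T(0) = 1
T(1) = 3
T(2) = 7
T(3) = 15
T(4) = 31
T(6) = 2^7 - 1 = 127


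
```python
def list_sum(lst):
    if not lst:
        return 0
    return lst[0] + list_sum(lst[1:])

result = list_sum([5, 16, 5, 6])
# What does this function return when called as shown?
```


list_sum([5, 16, 5, 6])
= 5 + list_sum([16, 5, 6])
= 5 + 16 + list_sum([5, 6])
= 5 + 16 + 5 + list_sum([6])
= 5 + 16 + 5 + 6 + list_sum([])
= 5 + 16 + 5 + 6 + 0
= 32


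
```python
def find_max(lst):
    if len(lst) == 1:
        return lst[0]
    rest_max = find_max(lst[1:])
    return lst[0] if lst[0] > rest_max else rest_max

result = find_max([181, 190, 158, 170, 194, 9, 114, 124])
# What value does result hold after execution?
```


find_max([181, 190, 158, 170, 194, 9, 114, 124])
= compare 181 with find_max([190, 158, 170, 194, 9, 114, 124])
= compare 190 with find_max([158, 170, 194, 9, 114, 124])
= compare 158 with find_max([170, 194, 9, 114, 124])
= compare 170 with find_max([194, 9, 114, 124])
= compare 194 with find_max([9, 114, 124])
= compare 9 with find_max([114, 124])
= compare 114 with find_max([124])
Base: find_max([124]) = 124
compare 114 with 124: max = 124
compare 9 with 124: max = 124
compare 194 with 124: max = 194
compare 170 with 194: max = 194
compare 158 with 194: max = 194
compare 190 with 194: max = 194
compare 181 with 194: max = 194
= 194


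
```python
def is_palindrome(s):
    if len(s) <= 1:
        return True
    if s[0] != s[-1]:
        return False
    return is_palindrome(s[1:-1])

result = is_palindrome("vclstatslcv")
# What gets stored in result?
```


is_palindrome("vclstatslcv")
"vclstatslcv": s[0]='v' == s[-1]='v' -> is_palindrome("clstatslc")
"clstatslc": s[0]='c' == s[-1]='c' -> is_palindrome("lstatsl")
"lstatsl": s[0]='l' == s[-1]='l' -> is_palindrome("stats")
"stats": s[0]='s' == s[-1]='s' -> is_palindrome("tat")
"tat": s[0]='t' == s[-1]='t' -> is_palindrome("a")
"a": len <= 1 -> True
= True


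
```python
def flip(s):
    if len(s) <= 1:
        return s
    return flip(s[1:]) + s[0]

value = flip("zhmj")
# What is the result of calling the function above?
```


flip("zhmj")
= flip("hmj") + "z"
= flip("mj") + "h" + "z"
= flip("j") + "m" + "h" + "z"
= "j" + "m" + "h" + "z"
= "jmhz"


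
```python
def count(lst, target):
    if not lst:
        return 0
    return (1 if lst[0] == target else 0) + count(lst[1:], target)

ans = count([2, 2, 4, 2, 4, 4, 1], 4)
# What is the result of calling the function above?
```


count([2, 2, 4, 2, 4, 4, 1], 4)
lst[0]=2 != 4: 0 + count([2, 4, 2, 4, 4, 1], 4)
lst[0]=2 != 4: 0 + count([4, 2, 4, 4, 1], 4)
lst[0]=4 == 4: 1 + count([2, 4, 4, 1], 4)
lst[0]=2 != 4: 0 + count([4, 4, 1], 4)
lst[0]=4 == 4: 1 + count([4, 1], 4)
lst[0]=4 == 4: 1 + count([1], 4)
lst[0]=1 != 4: 0 + count([], 4)
= 3


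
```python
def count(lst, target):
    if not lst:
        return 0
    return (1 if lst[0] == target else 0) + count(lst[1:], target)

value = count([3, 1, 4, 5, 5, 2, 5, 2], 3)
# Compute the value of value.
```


count([3, 1, 4, 5, 5, 2, 5, 2], 3)
lst[0]=3 == 3: 1 + count([1, 4, 5, 5, 2, 5, 2], 3)
lst[0]=1 != 3: 0 + count([4, 5, 5, 2, 5, 2], 3)
lst[0]=4 != 3: 0 + count([5, 5, 2, 5, 2], 3)
lst[0]=5 != 3: 0 + count([5, 2, 5, 2], 3)
lst[0]=5 != 3: 0 + count([2, 5, 2], 3)
lst[0]=2 != 3: 0 + count([5, 2], 3)
lst[0]=5 != 3: 0 + count([2], 3)
lst[0]=2 != 3: 0 + count([], 3)
= 1


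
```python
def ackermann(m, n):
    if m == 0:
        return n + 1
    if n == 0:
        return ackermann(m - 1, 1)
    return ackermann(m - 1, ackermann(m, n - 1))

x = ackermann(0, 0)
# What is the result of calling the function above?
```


ackermann(0, 0)
m == 0: return 0 + 1 = 1
= 1


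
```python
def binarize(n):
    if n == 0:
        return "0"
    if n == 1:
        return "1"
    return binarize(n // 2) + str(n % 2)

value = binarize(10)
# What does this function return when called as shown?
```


binarize(10)
= binarize(5) + "0"
= binarize(2) + "1" + "0"
= binarize(1) + "0" + "1" + "0"
= "1" + "0" + "1" + "0"
= "1010"


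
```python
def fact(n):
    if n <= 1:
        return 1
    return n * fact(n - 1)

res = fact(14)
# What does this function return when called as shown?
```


fact(14)
= 14 * fact(13)
= 14 * 13 * fact(12)
= 14 * 13 * 12 * fact(11)
= 14 * 13 * 12 * 11 * fact(10)
= 14 * 13 * 12 * 11 * 10 * fact(9)
= 14 * 13 * 12 * 11 * 10 * 9 * fact(8)
= 14 * 13 * 12 * 11 * 10 * 9 * 8 * fact(7)
= 14 * 13 * 12 * 11 * 10 * 9 * 8 * 7 * fact(6)
= 14 * 13 * 12 * 11 * 10 * 9 * 8 * 7 * 6 * fact(5)
= 14 * 13 * 12 * 11 * 10 * 9 * 8 * 7 * 6 * 5 * fact(4)
= 14 * 13 * 12 * 11 * 10 * 9 * 8 * 7 * 6 * 5 * 4 * fact(3)
= 14 * 13 * 12 * 11 * 10 * 9 * 8 * 7 * 6 * 5 * 4 * 3 * fact(2)
= 14 * 13 * 12 * 11 * 10 * 9 * 8 * 7 * 6 * 5 * 4 * 3 * 2 * fact(1)
= 14 * 13 * 12 * 11 * 10 * 9 * 8 * 7 * 6 * 5 * 4 * 3 * 2 * 1
= 87178291200


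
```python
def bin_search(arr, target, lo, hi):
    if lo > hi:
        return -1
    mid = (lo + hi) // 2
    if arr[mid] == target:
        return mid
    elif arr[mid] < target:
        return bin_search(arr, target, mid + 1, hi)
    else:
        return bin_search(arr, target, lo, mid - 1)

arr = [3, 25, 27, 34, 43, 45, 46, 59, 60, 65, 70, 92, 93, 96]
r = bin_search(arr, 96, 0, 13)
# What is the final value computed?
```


bin_search(arr, 96, 0, 13)
lo=0, hi=13, mid=6, arr[mid]=46
46 < 96, search right half
lo=7, hi=13, mid=10, arr[mid]=70
70 < 96, search right half
lo=11, hi=13, mid=12, arr[mid]=93
93 < 96, search right half
lo=13, hi=13, mid=13, arr[mid]=96
arr[13] == 96, found at index 13
= 13


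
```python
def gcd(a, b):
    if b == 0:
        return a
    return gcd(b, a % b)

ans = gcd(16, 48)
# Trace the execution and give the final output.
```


gcd(16, 48)
= gcd(48, 16 % 48) = gcd(48, 16)
= gcd(16, 48 % 16) = gcd(16, 0)
b == 0, return a = 16


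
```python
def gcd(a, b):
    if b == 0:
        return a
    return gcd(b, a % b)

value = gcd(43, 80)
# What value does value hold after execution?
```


gcd(43, 80)
= gcd(80, 43 % 80) = gcd(80, 43)
= gcd(43, 80 % 43) = gcd(43, 37)
= gcd(37, 43 % 37) = gcd(37, 6)
= gcd(6, 37 % 6) = gcd(6, 1)
= gcd(1, 6 % 1) = gcd(1, 0)
b == 0, return a = 1


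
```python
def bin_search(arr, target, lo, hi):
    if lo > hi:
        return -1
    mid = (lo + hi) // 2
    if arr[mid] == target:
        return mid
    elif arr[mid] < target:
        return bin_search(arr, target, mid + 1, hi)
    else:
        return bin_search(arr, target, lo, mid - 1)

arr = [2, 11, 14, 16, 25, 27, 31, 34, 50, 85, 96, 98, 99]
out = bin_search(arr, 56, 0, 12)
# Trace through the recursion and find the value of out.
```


bin_search(arr, 56, 0, 12)
lo=0, hi=12, mid=6, arr[mid]=31
31 < 56, search right half
lo=7, hi=12, mid=9, arr[mid]=85
85 > 56, search left half
lo=7, hi=8, mid=7, arr[mid]=34
34 < 56, search right half
lo=8, hi=8, mid=8, arr[mid]=50
50 < 56, search right half
lo > hi, target not found, return -1
= -1


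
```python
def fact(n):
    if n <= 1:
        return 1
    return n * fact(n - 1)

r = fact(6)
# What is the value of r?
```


fact(6)
= 6 * fact(5)
= 6 * 5 * fact(4)
= 6 * 5 * 4 * fact(3)
= 6 * 5 * 4 * 3 * fact(2)
= 6 * 5 * 4 * 3 * 2 * fact(1)
= 6 * 5 * 4 * 3 * 2 * 1
= 720


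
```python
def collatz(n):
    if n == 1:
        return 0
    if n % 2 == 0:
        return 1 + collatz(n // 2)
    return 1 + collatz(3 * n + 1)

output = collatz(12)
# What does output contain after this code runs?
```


collatz(12)
12 is even -> collatz(6)
6 is even -> collatz(3)
3 is odd -> 3*3+1 = 10 -> collatz(10)
10 is even -> collatz(5)
5 is odd -> 3*5+1 = 16 -> collatz(16)
16 is even -> collatz(8)
8 is even -> collatz(4)
4 is even -> collatz(2)
2 is even -> collatz(1)
Reached 1 after 9 steps
= 9


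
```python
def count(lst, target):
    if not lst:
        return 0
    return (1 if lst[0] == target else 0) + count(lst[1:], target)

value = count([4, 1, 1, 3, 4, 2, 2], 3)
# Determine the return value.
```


count([4, 1, 1, 3, 4, 2, 2], 3)
lst[0]=4 != 3: 0 + count([1, 1, 3, 4, 2, 2], 3)
lst[0]=1 != 3: 0 + count([1, 3, 4, 2, 2], 3)
lst[0]=1 != 3: 0 + count([3, 4, 2, 2], 3)
lst[0]=3 == 3: 1 + count([4, 2, 2], 3)
lst[0]=4 != 3: 0 + count([2, 2], 3)
lst[0]=2 != 3: 0 + count([2], 3)
lst[0]=2 != 3: 0 + count([], 3)
= 1


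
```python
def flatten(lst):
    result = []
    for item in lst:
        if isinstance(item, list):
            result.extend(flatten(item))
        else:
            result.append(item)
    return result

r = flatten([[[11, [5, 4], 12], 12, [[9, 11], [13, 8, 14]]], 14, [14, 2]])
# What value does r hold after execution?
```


flatten([[[11, [5, 4], 12], 12, [[9, 11], [13, 8, 14]]], 14, [14, 2]])
Processing each element:
  [[11, [5, 4], 12], 12, [[9, 11], [13, 8, 14]]] is a list -> flatten recursively -> [11, 5, 4, 12, 12, 9, 11, 13, 8, 14]
  14 is not a list -> append 14
  [14, 2] is a list -> flatten recursively -> [14, 2]
= [11, 5, 4, 12, 12, 9, 11, 13, 8, 14, 14, 14, 2]


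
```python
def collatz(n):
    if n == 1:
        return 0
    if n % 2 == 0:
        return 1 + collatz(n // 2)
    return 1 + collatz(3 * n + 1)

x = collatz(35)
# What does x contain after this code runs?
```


collatz(35)
35 is odd -> 3*35+1 = 106 -> collatz(106)
106 is even -> collatz(53)
53 is odd -> 3*53+1 = 160 -> collatz(160)
160 is even -> collatz(80)
80 is even -> collatz(40)
40 is even -> collatz(20)
20 is even -> collatz(10)
10 is even -> collatz(5)
5 is odd -> 3*5+1 = 16 -> collatz(16)
16 is even -> collatz(8)
8 is even -> collatz(4)
4 is even -> collatz(2)
2 is even -> collatz(1)
Reached 1 after 13 steps
= 13


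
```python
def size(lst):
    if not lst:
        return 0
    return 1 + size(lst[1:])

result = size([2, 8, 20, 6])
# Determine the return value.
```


size([2, 8, 20, 6])
= 1 + size([8, 20, 6])
= 1 + 1 + size([20, 6])
= 1 + 1 + 1 + size([6])
= 1 + 1 + 1 + 1 + size([])
= 1 + 1 + 1 + 1 + 0
= 4


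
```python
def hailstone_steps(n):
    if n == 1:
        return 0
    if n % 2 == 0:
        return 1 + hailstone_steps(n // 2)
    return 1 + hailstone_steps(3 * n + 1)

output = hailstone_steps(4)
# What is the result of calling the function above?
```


hailstone_steps(4)
4 is even -> hailstone_steps(2)
2 is even -> hailstone_steps(1)
Reached 1 after 2 steps
= 2


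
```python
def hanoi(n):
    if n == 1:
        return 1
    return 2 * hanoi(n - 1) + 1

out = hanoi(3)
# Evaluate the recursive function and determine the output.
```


hanoi(3)
= 2 * hanoi(2) + 1
= 2 * (2 * hanoi(1) + 1) + 1
Now compute bottom-up:
hanoi(1) = 1
hanoi(2) = 2 * 1 + 1 = 3
hanoi(3) = 2 * 3 + 1 = 7
= 7


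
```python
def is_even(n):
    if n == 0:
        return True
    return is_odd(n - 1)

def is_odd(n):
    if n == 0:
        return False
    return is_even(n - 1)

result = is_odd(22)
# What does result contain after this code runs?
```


is_odd(22)
= is_even(21)
= is_odd(20)
= is_even(19)
= is_odd(18)
= is_even(17)
= is_odd(16)
= is_even(15)
= is_odd(14)
= is_even(13)
= is_odd(12)
= is_even(11)
= is_odd(10)
= is_even(9)
= is_odd(8)
= is_even(7)
= is_odd(6)
= is_even(5)
= is_odd(4)
= is_even(3)
= is_odd(2)
= is_even(1)
= is_odd(0)
n == 0: return False
= False


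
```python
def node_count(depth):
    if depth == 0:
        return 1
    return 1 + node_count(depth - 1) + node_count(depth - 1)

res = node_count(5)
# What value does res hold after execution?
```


node_count(5)
= 1 + node_count(4) + node_count(4)
= 1 + 2 * node_count(4)
node_count(k) = 2^(k+1) - 1
node_count(0) = 1
node_count(1) = 3
node_count(2) = 7
node_count(3) = 15
node_count(4) = 31
node_count(5) = 2^6 - 1 = 63


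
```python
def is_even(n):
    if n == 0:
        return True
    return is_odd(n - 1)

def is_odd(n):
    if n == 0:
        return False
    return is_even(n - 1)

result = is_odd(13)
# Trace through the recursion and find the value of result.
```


is_odd(13)
= is_even(12)
= is_odd(11)
= is_even(10)
= is_odd(9)
= is_even(8)
= is_odd(7)
= is_even(6)
= is_odd(5)
= is_even(4)
= is_odd(3)
= is_even(2)
= is_odd(1)
= is_even(0)
n == 0: return True
= True


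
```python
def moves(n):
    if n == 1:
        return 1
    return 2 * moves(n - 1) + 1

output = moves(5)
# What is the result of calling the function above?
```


moves(5)
= 2 * moves(4) + 1
= 2 * (2 * moves(3) + 1) + 1
= 2 * (2 * (2 * moves(2) + 1) + 1) + 1
= 2 * (2 * (2 * (2 * moves(1) + 1) + 1) + 1) + 1
Now compute bottom-up:
moves(1) = 1
moves(2) = 2 * 1 + 1 = 3
moves(3) = 2 * 3 + 1 = 7
moves(4) = 2 * 7 + 1 = 15
moves(5) = 2 * 15 + 1 = 31
= 31


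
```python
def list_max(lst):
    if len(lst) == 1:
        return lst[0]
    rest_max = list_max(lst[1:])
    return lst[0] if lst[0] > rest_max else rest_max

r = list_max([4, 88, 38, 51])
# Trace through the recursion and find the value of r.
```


list_max([4, 88, 38, 51])
= compare 4 with list_max([88, 38, 51])
= compare 88 with list_max([38, 51])
= compare 38 with list_max([51])
Base: list_max([51]) = 51
compare 38 with 51: max = 51
compare 88 with 51: max = 88
compare 4 with 88: max = 88
= 88


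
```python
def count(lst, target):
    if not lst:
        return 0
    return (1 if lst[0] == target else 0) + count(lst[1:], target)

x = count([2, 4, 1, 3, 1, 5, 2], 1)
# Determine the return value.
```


count([2, 4, 1, 3, 1, 5, 2], 1)
lst[0]=2 != 1: 0 + count([4, 1, 3, 1, 5, 2], 1)
lst[0]=4 != 1: 0 + count([1, 3, 1, 5, 2], 1)
lst[0]=1 == 1: 1 + count([3, 1, 5, 2], 1)
lst[0]=3 != 1: 0 + count([1, 5, 2], 1)
lst[0]=1 == 1: 1 + count([5, 2], 1)
lst[0]=5 != 1: 0 + count([2], 1)
lst[0]=2 != 1: 0 + count([], 1)
= 2


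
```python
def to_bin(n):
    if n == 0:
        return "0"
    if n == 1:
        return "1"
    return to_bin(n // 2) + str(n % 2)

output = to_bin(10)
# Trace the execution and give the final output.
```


to_bin(10)
= to_bin(5) + "0"
= to_bin(2) + "1" + "0"
= to_bin(1) + "0" + "1" + "0"
= "1" + "0" + "1" + "0"
= "1010"


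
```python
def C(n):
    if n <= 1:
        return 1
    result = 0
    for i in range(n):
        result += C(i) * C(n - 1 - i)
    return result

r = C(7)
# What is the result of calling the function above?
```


C(7)
= sum of C(i) * C(7-1-i) for i in 0..6
First compute sub-values bottom-up:
  C(0) = 1, C(1) = 1
  C(2) = 1*1 + 1*1 = 2
  C(3) = 1*2 + 1*1 + 2*1 = 5
  C(4) = 1*5 + 1*2 + 2*1 + 5*1 = 14
  C(5) = 1*14 + 1*5 + 2*2 + 5*1 + 14*1 = 42
  C(6) = 1*42 + 1*14 + 2*5 + 5*2 + 14*1 + 42*1 = 132
Now C(7):
  C(0)*C(6) = 1*132 = 132
  C(1)*C(5) = 1*42 = 42
  C(2)*C(4) = 2*14 = 28
  C(3)*C(3) = 5*5 = 25
  C(4)*C(2) = 14*2 = 28
  C(5)*C(1) = 42*1 = 42
  C(6)*C(0) = 132*1 = 132
= 132 + 42 + 28 + 25 + 28 + 42 + 132
= 429


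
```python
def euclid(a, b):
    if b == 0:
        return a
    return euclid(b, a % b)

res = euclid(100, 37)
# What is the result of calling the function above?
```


euclid(100, 37)
= euclid(37, 100 % 37) = euclid(37, 26)
= euclid(26, 37 % 26) = euclid(26, 11)
= euclid(11, 26 % 11) = euclid(11, 4)
= euclid(4, 11 % 4) = euclid(4, 3)
= euclid(3, 4 % 3) = euclid(3, 1)
= euclid(1, 3 % 1) = euclid(1, 0)
b == 0, return a = 1


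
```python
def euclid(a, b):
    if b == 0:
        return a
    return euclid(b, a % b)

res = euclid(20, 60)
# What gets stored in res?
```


euclid(20, 60)
= euclid(60, 20 % 60) = euclid(60, 20)
= euclid(20, 60 % 20) = euclid(20, 0)
b == 0, return a = 20


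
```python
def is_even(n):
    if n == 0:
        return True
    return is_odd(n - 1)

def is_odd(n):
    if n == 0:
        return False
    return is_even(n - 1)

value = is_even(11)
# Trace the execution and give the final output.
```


is_even(11)
= is_odd(10)
= is_even(9)
= is_odd(8)
= is_even(7)
= is_odd(6)
= is_even(5)
= is_odd(4)
= is_even(3)
= is_odd(2)
= is_even(1)
= is_odd(0)
n == 0: return False
= False


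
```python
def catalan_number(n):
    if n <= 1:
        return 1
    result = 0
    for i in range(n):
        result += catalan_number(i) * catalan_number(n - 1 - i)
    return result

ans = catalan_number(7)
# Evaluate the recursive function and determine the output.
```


catalan_number(7)
= sum of catalan_number(i) * catalan_number(7-1-i) for i in 0..6
First compute sub-values bottom-up:
  catalan_number(0) = 1, catalan_number(1) = 1
  catalan_number(2) = 1*1 + 1*1 = 2
  catalan_number(3) = 1*2 + 1*1 + 2*1 = 5
  catalan_number(4) = 1*5 + 1*2 + 2*1 + 5*1 = 14
  catalan_number(5) = 1*14 + 1*5 + 2*2 + 5*1 + 14*1 = 42
  catalan_number(6) = 1*42 + 1*14 + 2*5 + 5*2 + 14*1 + 42*1 = 132
Now catalan_number(7):
  catalan_number(0)*catalan_number(6) = 1*132 = 132
  catalan_number(1)*catalan_number(5) = 1*42 = 42
  catalan_number(2)*catalan_number(4) = 2*14 = 28
  catalan_number(3)*catalan_number(3) = 5*5 = 25
  catalan_number(4)*catalan_number(2) = 14*2 = 28
  catalan_number(5)*catalan_number(1) = 42*1 = 42
  catalan_number(6)*catalan_number(0) = 132*1 = 132
= 132 + 42 + 28 + 25 + 28 + 42 + 132
= 429


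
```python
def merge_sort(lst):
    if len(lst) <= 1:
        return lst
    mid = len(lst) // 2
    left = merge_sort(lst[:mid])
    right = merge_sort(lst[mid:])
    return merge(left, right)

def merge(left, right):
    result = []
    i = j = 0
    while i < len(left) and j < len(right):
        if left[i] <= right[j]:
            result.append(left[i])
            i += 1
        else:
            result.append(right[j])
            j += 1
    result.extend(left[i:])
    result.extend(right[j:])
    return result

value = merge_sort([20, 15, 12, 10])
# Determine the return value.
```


merge_sort([20, 15, 12, 10])
Split into [20, 15] and [12, 10]
Left sorted: [15, 20]
Right sorted: [10, 12]
Merge [15, 20] and [10, 12]
= [10, 12, 15, 20]


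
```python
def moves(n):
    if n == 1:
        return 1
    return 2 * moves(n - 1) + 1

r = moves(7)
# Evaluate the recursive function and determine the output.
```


moves(7)
= 2 * moves(6) + 1
= 2 * (2 * moves(5) + 1) + 1
= 2 * (2 * (2 * moves(4) + 1) + 1) + 1
= 2 * (2 * (2 * (2 * moves(3) + 1) + 1) + 1) + 1
= 2 * (2 * (2 * (2 * (2 * moves(2) + 1) + 1) + 1) + 1) + 1
= 2 * (2 * (2 * (2 * (2 * (2 * moves(1) + 1) + 1) + 1) + 1) + 1) + 1
Now compute bottom-up:
moves(1) = 1
moves(2) = 2 * 1 + 1 = 3
moves(3) = 2 * 3 + 1 = 7
moves(4) = 2 * 7 + 1 = 15
moves(5) = 2 * 15 + 1 = 31
moves(6) = 2 * 31 + 1 = 63
moves(7) = 2 * 63 + 1 = 127
= 127


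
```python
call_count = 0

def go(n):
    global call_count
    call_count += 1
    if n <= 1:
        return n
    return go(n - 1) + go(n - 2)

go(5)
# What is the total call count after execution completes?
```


go(5) calls go(4) and go(3); each non-base call branches into two more.
Let C(k) = total number of calls made by go(k), including the call to go(k) itself.
Base cases: C(0) = 1, C(1) = 1
Recurrence: C(k) = 1 + C(k-1) + C(k-2)
  C(2) = 1 + C(1) + C(0) = 1 + 1 + 1 = 3
  C(3) = 1 + C(2) + C(1) = 1 + 3 + 1 = 5
  C(4) = 1 + C(3) + C(2) = 1 + 5 + 3 = 9
  C(5) = 1 + C(4) + C(3) = 1 + 9 + 5 = 15
Total calls = C(5) = 15
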